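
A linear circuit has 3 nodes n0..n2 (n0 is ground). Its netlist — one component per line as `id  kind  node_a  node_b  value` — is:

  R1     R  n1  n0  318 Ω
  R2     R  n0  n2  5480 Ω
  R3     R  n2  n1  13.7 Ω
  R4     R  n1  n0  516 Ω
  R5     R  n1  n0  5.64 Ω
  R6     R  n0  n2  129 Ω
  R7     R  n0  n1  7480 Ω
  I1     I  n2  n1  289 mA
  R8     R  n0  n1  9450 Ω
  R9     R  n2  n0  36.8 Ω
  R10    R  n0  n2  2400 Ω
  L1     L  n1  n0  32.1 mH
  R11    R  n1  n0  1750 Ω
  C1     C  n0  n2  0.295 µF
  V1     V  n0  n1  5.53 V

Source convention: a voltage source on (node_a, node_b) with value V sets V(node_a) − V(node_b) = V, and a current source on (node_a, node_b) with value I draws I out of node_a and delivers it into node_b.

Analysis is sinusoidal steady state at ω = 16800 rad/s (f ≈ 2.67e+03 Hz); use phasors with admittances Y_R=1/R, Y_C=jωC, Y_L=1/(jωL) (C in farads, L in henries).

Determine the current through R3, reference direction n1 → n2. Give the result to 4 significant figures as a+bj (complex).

0.06128-0.02123j A

Element admittances at ω=16800 rad/s:
  Y(R1) = 0.003145+0.000j S between n1,n0
  Y(R2) = 0.0001825+0.000j S between n0,n2
  Y(R3) = 0.07299+0.000j S between n2,n1
  Y(R4) = 0.001938+0.000j S between n1,n0
  Y(R5) = 0.1773+0.000j S between n1,n0
  Y(R6) = 0.007752+0.000j S between n0,n2
  Y(R7) = 0.0001337+0.000j S between n0,n1
  I1: injects 0.289 A into n1 (from n2)
  Y(R8) = 0.0001058+0.000j S between n0,n1
  Y(R9) = 0.02717+0.000j S between n2,n0
  Y(R10) = 0.0004167+0.000j S between n0,n2
  Y(L1) = 0.000-0.001854j S between n1,n0
  Y(R11) = 0.0005714+0.000j S between n1,n0
  Y(C1) = 0.000+0.004956j S between n0,n2
  V1: constraint V(n0)−V(n1) = 5.53
Assemble and solve the 3×3 MNA system:
  V(n1)=-5.530+0.000j  V(n2)=-6.370+0.2909j
  i(V1)=-1.241-0.01098j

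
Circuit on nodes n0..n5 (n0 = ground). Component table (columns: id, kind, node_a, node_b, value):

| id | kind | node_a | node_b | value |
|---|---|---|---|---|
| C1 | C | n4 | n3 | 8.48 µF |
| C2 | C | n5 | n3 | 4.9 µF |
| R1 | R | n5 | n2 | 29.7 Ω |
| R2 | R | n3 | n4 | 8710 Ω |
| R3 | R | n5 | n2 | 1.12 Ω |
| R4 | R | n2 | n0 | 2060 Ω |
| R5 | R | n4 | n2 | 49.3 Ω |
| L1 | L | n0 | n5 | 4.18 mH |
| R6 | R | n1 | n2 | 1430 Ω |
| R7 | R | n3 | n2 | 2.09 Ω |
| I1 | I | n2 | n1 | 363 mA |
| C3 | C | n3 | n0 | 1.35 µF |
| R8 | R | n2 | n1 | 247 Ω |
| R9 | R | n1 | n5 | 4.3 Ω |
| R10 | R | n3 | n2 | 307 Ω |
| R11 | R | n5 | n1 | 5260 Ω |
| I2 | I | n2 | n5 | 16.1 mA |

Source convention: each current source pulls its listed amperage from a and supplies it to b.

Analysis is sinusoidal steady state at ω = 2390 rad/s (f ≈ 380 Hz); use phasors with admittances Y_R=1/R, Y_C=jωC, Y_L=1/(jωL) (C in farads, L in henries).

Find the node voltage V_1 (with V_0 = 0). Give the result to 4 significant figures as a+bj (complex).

Apply KCL at each of the 5 non-ground nodes and solve the resulting linear system.
Node n1: branches {R6, I1, R8, R9, R11} → V_1 = 1.507+0.002812j
Node n2: branches {R1, R3, R4, R5, R6, R7, I1, R8, R10, I2} → V_2 = -0.4120+0.009109j
Node n3: branches {C1, C2, R2, R7, C3, R10} → V_3 = -0.4112+0.02126j
Node n4: branches {C1, R2, R5} → V_4 = -0.4176+0.01559j
Node n5: branches {C2, R1, R3, L1, R9, R11, I2} → V_5 = -0.01321+0.002684j

1.507+0.002812j V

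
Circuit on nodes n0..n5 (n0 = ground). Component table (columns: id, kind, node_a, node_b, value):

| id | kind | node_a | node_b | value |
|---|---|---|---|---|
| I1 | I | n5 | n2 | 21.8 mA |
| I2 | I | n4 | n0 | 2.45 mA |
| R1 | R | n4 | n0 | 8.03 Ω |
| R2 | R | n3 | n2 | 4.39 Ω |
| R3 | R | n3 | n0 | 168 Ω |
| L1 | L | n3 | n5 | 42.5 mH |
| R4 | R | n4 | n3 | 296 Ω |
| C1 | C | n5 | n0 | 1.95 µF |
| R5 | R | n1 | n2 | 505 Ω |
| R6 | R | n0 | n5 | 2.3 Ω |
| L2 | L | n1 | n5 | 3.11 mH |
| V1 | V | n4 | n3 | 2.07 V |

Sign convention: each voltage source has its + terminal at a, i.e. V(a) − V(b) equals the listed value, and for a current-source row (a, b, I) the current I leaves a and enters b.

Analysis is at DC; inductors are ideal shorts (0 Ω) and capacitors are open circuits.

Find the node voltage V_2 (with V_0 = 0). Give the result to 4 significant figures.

MNA unknowns: 5 node voltages V₁..V_5 plus 3 source currents (L1, L2, V1)
I1: z[5]−=0.0218, z[2]+=0.0218
I2: z[4]−=0.00245, z[0]+=0.00245
R1: Y=0.1245 on G[4,0]
R2: Y=0.2278 on G[3,2]
R3: Y=0.005952 on G[3,0]
L1: row V3−V5=0, i_L1 at 3,5
R4: Y=0.003378 on G[4,3]
C1: Y=0.000 on G[5,0]
R5: Y=0.001980 on G[1,2]
R6: Y=0.4348 on G[0,5]
L2: row V1−V5=0, i_L2 at 1,5
V1: row V4−V3=2.07, i_V1 at 4,3
solve → V1=-0.4604, V2=-0.3655, V3=-0.4604, V4=1.610, V5=-0.4604
aux → i_L1=-0.1785, i_L2=0.0001879, i_V1=-0.2099

-0.3655 V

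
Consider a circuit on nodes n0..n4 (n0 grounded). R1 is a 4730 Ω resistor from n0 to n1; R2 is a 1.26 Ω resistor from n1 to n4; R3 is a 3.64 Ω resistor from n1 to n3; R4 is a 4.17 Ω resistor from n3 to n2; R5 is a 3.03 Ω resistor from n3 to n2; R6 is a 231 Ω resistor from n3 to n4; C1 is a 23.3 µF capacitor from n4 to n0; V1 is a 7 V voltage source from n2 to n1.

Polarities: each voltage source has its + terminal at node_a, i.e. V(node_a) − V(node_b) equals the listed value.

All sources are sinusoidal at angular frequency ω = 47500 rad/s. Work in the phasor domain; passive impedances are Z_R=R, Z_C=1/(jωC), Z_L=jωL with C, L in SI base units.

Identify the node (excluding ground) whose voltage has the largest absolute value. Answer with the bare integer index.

Apply KCL at each of the 4 non-ground nodes and solve the resulting linear system.
Node n1: branches {R1, R2, R3, V1} → V_1 = -0.02549-4.867e-06j
Node n2: branches {R4, R5, V1} → V_2 = 6.975-4.867e-06j
Node n3: branches {R3, R4, R5, R6} → V_3 = 4.674-4.867e-06j
Node n4: branches {R2, R6, C1} → V_4 = 0.000-4.868e-06j
Source currents: i(V1)=-1.311+0.000j

2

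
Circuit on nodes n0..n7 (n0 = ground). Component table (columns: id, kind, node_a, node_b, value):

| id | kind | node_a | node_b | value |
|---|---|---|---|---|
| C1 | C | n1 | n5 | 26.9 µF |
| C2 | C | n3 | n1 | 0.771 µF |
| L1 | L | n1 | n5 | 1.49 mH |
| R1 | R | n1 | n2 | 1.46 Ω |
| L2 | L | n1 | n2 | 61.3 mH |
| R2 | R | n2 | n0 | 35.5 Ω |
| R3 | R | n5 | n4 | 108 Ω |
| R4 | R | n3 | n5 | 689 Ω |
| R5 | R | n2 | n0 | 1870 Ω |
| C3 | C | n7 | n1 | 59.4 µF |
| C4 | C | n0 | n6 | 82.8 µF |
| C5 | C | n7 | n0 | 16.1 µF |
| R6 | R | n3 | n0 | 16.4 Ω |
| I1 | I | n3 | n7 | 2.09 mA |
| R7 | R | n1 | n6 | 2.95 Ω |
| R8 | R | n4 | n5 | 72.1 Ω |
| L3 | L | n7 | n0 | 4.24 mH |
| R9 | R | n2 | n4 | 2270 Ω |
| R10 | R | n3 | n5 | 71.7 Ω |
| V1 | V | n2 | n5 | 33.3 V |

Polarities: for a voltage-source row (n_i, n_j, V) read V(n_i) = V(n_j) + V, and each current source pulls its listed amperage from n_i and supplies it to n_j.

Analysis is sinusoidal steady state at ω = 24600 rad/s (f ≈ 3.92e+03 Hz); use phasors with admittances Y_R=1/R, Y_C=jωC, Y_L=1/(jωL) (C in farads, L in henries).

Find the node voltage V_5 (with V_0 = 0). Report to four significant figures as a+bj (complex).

MNA unknowns: 7 node voltages V₁..V_7 plus 1 source current (V1)
C1: Y=0.000+0.6617j on G[1,5]
C2: Y=0.000+0.01897j on G[3,1]
L1: Y=0.000-0.02728j on G[1,5]
R1: Y=0.6849+0.000j on G[1,2]
L2: Y=0.000-0.0006631j on G[1,2]
R2: Y=0.02817+0.000j on G[2,0]
R3: Y=0.009259+0.000j on G[5,4]
R4: Y=0.001451+0.000j on G[3,5]
R5: Y=0.0005348+0.000j on G[2,0]
C3: Y=0.000+1.461j on G[7,1]
C4: Y=0.000+2.037j on G[0,6]
C5: Y=0.000+0.3961j on G[7,0]
R6: Y=0.06098+0.000j on G[3,0]
I1: z[3]−=0.00209, z[7]+=0.00209
R7: Y=0.3390+0.000j on G[1,6]
R8: Y=0.01387+0.000j on G[4,5]
L3: Y=0.000-0.009587j on G[7,0]
R9: Y=0.0004405+0.000j on G[2,4]
R10: Y=0.01395+0.000j on G[3,5]
V1: row V2−V5=33.3, i_V1 at 2,5
solve → V1=-1.291-0.6066j, V2=13.52+15.61j, V3=-2.979+3.566j, V4=-19.15+15.61j, V5=-19.78+15.61j, V6=-0.1330+0.1926j, V7=-1.021-0.4809j
aux → i_V1=-10.56-11.54j

-19.78+15.61j V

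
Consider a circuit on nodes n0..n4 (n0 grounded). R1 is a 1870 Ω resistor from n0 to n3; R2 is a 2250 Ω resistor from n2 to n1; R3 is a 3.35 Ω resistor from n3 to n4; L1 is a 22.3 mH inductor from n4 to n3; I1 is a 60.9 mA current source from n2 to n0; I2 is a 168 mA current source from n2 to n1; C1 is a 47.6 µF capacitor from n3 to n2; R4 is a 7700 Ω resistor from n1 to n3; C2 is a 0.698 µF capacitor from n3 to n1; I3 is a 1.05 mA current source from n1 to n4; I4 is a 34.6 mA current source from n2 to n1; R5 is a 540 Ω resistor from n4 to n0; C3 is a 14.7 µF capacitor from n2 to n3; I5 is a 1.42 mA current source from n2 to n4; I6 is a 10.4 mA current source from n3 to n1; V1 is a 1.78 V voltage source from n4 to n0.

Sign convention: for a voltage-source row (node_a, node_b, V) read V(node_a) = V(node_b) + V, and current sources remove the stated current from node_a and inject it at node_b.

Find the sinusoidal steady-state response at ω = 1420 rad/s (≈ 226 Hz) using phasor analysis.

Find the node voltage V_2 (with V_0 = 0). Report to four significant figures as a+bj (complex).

Element admittances at ω=1420 rad/s:
  Y(R1) = 0.0005348+0.000j S between n0,n3
  Y(R2) = 0.0004444+0.000j S between n2,n1
  Y(R3) = 0.2985+0.000j S between n3,n4
  Y(L1) = 0.000-0.03158j S between n4,n3
  I1: injects 0.0609 A into n0 (from n2)
  I2: injects 0.168 A into n1 (from n2)
  Y(C1) = 0.000+0.06759j S between n3,n2
  Y(R4) = 0.0001299+0.000j S between n1,n3
  Y(C2) = 0.000+0.0009912j S between n3,n1
  I3: injects 0.00105 A into n4 (from n1)
  I4: injects 0.0346 A into n1 (from n2)
  Y(R5) = 0.001852+0.000j S between n4,n0
  Y(C3) = 0.000+0.02087j S between n2,n3
  I5: injects 0.00142 A into n4 (from n2)
  I6: injects 0.0104 A into n1 (from n3)
  V1: constraint V(n4)−V(n0) = 1.78
Assemble and solve the 5×5 MNA system:
  V(n1)=95.02-159.3j  V(n2)=0.7542+2.499j  V(n3)=1.567-0.02246j  V(n4)=1.780+0.000j
  i(V1)=-0.06503+1.201e-05j

0.7542+2.499j V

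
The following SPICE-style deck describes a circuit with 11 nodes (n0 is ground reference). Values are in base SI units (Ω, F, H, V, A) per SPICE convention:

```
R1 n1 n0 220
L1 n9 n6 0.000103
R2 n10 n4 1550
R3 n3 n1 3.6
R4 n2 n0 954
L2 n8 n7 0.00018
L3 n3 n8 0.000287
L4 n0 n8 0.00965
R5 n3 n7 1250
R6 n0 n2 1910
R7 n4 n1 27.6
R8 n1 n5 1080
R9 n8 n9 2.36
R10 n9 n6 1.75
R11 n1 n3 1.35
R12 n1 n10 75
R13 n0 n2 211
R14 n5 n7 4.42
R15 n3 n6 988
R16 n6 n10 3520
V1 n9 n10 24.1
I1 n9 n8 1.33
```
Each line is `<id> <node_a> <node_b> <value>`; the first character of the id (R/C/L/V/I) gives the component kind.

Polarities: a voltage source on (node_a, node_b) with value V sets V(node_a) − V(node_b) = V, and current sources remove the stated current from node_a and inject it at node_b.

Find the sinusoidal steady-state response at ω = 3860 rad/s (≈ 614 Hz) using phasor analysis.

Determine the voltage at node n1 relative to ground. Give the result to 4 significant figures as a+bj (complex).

-0.4182-0.3247j V

MNA unknowns: 10 node voltages V₁..V_10 plus 1 source current (V1)
R1: Y=0.004545+0.000j on G[1,0]
L1: Y=0.000-2.515j on G[9,6]
R2: Y=0.0006452+0.000j on G[10,4]
R3: Y=0.2778+0.000j on G[3,1]
R4: Y=0.001048+0.000j on G[2,0]
L2: Y=0.000-1.439j on G[8,7]
L3: Y=0.000-0.9027j on G[3,8]
L4: Y=0.000-0.02685j on G[0,8]
R5: Y=0.0008000+0.000j on G[3,7]
R6: Y=0.0005236+0.000j on G[0,2]
R7: Y=0.03623+0.000j on G[4,1]
R8: Y=0.0009259+0.000j on G[1,5]
R9: Y=0.4237+0.000j on G[8,9]
R10: Y=0.5714+0.000j on G[9,6]
R11: Y=0.7407+0.000j on G[1,3]
R12: Y=0.01333+0.000j on G[1,10]
R13: Y=0.004739+0.000j on G[0,2]
R14: Y=0.2262+0.000j on G[5,7]
R15: Y=0.001012+0.000j on G[3,6]
R16: Y=0.0002841+0.000j on G[6,10]
V1: row V9−V10=24.1, i_V1 at 9,10
I1: z[9]−=1.33, z[8]+=1.33
solve → V1=-0.4182-0.3247j, V2=0.000+0.000j, V3=-0.06372-0.3317j, V4=-0.8733-0.3180j, V5=-0.05598+0.06896j, V6=-2.331+0.05554j, V7=-0.05450+0.07058j, V8=-0.05498+0.07081j, V9=-2.331+0.05730j, V10=-26.43+0.05730j
aux → i_V1=-0.3702+0.005336j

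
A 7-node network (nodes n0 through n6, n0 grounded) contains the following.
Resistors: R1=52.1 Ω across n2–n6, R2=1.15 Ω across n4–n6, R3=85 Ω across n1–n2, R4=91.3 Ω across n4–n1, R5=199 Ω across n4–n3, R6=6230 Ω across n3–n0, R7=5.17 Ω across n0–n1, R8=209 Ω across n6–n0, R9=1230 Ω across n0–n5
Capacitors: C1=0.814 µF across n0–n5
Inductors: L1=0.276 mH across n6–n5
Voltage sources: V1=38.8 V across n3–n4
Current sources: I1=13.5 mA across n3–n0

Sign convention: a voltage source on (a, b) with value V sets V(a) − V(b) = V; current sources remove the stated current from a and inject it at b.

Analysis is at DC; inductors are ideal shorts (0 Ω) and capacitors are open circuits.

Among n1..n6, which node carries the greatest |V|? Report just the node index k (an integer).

Element admittances at DC:
  Y(R1) = 0.01919 S between n2,n6
  Y(R2) = 0.8696 S between n4,n6
  Y(R3) = 0.01176 S between n1,n2
  Y(R4) = 0.01095 S between n4,n1
  Y(R5) = 0.005025 S between n4,n3
  Y(R6) = 0.0001605 S between n3,n0
  Y(C1) = 0.000 S between n0,n5
  L1: short n6↔n5 (DC inductor)
  Y(R7) = 0.1934 S between n0,n1
  Y(R8) = 0.004785 S between n6,n0
  Y(R9) = 0.0008130 S between n0,n5
  V1: constraint V(n3)−V(n4) = 38.8
  I1: injects 0.0135 A into n0 (from n3)
Assemble and solve the 8×8 MNA system:
  V(n1)=-0.07597  V(n2)=-0.5707  V(n3)=37.91  V(n4)=-0.8862  V(n5)=-0.8739  V(n6)=-0.8739
  i(L1)=-0.0007105  i(V1)=-0.2146

3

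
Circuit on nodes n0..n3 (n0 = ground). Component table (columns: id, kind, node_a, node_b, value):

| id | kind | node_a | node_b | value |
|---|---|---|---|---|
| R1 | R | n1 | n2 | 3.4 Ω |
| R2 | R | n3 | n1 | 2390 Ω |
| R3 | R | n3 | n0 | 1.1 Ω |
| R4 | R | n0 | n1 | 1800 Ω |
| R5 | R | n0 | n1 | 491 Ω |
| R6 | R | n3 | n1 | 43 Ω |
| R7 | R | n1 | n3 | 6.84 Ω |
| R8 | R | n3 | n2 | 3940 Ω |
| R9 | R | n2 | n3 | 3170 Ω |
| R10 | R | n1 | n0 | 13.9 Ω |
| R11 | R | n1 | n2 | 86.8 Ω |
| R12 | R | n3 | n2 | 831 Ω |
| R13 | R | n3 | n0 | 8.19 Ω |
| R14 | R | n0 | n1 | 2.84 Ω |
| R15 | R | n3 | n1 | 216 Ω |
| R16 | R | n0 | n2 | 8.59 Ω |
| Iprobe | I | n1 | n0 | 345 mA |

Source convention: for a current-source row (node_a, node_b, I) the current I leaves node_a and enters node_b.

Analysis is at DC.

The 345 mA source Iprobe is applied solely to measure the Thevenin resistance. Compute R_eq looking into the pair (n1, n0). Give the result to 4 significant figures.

Apply KCL at each of the 3 non-ground nodes and solve the resulting linear system.
Node n1: branches {R1, R2, R4, R5, R6, R7, R10, R11, R14, R15, Iprobe} → V_1 = -0.5221
Node n2: branches {R1, R8, R9, R11, R12, R16} → V_2 = -0.3768
Node n3: branches {R2, R3, R6, R7, R8, R9, R12, R13, R15} → V_3 = -0.07601

R_eq = 1.513 Ω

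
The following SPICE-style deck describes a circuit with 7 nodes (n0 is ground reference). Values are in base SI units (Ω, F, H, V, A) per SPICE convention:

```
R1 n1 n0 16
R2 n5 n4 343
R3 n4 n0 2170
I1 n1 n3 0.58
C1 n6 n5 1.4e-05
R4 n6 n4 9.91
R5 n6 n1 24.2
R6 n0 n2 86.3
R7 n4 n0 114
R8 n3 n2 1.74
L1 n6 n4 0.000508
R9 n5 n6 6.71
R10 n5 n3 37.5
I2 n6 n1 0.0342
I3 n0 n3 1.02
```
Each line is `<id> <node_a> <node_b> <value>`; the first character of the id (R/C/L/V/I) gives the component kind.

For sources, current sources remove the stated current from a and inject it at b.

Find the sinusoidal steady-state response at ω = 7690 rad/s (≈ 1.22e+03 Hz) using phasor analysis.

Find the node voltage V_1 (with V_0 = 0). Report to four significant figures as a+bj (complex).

2.686+0.2634j V

Apply KCL at each of the 6 non-ground nodes and solve the resulting linear system.
Node n1: branches {R1, I1, R5, I2} → V_1 = 2.686+0.2634j
Node n2: branches {R6, R8} → V_2 = 57.80-1.483j
Node n3: branches {I1, R8, R10, I3} → V_3 = 58.96-1.512j
Node n4: branches {R2, R3, R4, R7, L1} → V_4 = 19.76+0.07796j
Node n5: branches {R2, C1, R9, R10} → V_5 = 24.08-2.157j
Node n6: branches {C1, R4, R5, L1, R9, I2} → V_6 = 19.96+0.6617j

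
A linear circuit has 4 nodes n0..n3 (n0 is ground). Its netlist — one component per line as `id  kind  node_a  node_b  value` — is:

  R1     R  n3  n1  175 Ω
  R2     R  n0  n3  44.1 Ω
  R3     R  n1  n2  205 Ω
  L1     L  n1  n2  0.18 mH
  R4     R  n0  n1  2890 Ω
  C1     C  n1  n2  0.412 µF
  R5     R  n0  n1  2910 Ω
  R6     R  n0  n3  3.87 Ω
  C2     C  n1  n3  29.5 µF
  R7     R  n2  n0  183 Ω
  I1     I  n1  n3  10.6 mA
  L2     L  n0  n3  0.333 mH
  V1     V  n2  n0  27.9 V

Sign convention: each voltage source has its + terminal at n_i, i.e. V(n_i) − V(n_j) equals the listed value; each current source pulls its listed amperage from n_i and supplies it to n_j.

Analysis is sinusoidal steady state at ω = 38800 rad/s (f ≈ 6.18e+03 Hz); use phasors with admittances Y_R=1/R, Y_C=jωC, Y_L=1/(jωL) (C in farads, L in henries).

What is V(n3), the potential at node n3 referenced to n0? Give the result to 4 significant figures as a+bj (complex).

7.069-8.442j V

MNA unknowns: 3 node voltages V₁..V_3 plus 1 source current (V1)
R1: Y=0.005714+0.000j on G[3,1]
R2: Y=0.02268+0.000j on G[0,3]
R3: Y=0.004878+0.000j on G[1,2]
L1: Y=0.000-0.1432j on G[1,2]
R4: Y=0.0003460+0.000j on G[0,1]
C1: Y=0.000+0.01599j on G[1,2]
R5: Y=0.0003436+0.000j on G[0,1]
R6: Y=0.2584+0.000j on G[0,3]
C2: Y=0.000+1.145j on G[1,3]
R7: Y=0.005464+0.000j on G[2,0]
I1: z[1]−=0.0106, z[3]+=0.0106
L2: Y=0.000-0.07740j on G[0,3]
V1: row V2−V0=27.9, i_V1 at 2,0
solve → V1=4.523-9.611j, V2=27.90+0.000j, V3=7.069-8.442j
aux → i_V1=-1.489+2.927j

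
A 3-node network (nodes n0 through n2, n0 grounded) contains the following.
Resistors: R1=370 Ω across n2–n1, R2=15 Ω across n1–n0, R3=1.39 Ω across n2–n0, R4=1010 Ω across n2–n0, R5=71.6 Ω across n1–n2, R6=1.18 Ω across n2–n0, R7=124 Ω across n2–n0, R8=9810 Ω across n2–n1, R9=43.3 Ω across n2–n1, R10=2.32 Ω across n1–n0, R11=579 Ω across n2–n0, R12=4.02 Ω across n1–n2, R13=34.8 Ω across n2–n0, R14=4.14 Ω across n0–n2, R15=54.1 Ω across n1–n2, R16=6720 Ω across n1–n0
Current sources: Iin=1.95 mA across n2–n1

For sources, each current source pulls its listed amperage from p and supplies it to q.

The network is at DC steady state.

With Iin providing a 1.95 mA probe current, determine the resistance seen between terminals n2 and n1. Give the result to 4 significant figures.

MNA unknowns: 2 node voltages V₁..V_2
R1: Y=0.002703 on G[2,1]
R2: Y=0.06667 on G[1,0]
R3: Y=0.7194 on G[2,0]
R4: Y=0.0009901 on G[2,0]
R5: Y=0.01397 on G[1,2]
R6: Y=0.8475 on G[2,0]
R7: Y=0.008065 on G[2,0]
R8: Y=0.0001019 on G[2,1]
R9: Y=0.02309 on G[2,1]
R10: Y=0.4310 on G[1,0]
R11: Y=0.001727 on G[2,0]
R12: Y=0.2488 on G[1,2]
R13: Y=0.02874 on G[2,0]
R14: Y=0.2415 on G[0,2]
R15: Y=0.01848 on G[1,2]
R16: Y=0.0001488 on G[1,0]
Iin: z[2]−=0.00195, z[1]+=0.00195
solve → V1=0.002197, V2=-0.0005918

R_eq = 1.430 Ω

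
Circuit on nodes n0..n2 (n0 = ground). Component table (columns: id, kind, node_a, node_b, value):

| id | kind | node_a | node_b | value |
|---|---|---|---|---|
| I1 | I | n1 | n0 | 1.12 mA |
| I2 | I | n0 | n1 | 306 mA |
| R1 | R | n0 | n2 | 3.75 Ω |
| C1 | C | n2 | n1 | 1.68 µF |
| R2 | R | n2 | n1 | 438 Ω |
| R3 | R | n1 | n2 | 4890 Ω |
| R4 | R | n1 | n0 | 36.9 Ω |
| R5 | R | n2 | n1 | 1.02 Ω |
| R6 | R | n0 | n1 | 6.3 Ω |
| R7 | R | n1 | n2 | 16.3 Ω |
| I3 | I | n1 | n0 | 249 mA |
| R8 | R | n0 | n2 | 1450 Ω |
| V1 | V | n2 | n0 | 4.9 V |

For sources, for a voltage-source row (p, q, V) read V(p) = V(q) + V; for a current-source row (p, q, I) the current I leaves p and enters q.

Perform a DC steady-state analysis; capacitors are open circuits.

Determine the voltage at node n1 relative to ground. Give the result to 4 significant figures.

4.205 V

MNA unknowns: 2 node voltages V₁..V_2 plus 1 source current (V1)
I1: z[1]−=0.00112, z[0]+=0.00112
I2: z[0]−=0.306, z[1]+=0.306
R1: Y=0.2667 on G[0,2]
C1: Y=0.000 on G[2,1]
R2: Y=0.002283 on G[2,1]
R3: Y=0.0002045 on G[1,2]
R4: Y=0.02710 on G[1,0]
R5: Y=0.9804 on G[2,1]
R6: Y=0.1587 on G[0,1]
R7: Y=0.06135 on G[1,2]
I3: z[1]−=0.249, z[0]+=0.249
R8: Y=0.0006897 on G[0,2]
V1: row V2−V0=4.9, i_V1 at 2,0
solve → V1=4.205, V2=4.900
aux → i_V1=-2.036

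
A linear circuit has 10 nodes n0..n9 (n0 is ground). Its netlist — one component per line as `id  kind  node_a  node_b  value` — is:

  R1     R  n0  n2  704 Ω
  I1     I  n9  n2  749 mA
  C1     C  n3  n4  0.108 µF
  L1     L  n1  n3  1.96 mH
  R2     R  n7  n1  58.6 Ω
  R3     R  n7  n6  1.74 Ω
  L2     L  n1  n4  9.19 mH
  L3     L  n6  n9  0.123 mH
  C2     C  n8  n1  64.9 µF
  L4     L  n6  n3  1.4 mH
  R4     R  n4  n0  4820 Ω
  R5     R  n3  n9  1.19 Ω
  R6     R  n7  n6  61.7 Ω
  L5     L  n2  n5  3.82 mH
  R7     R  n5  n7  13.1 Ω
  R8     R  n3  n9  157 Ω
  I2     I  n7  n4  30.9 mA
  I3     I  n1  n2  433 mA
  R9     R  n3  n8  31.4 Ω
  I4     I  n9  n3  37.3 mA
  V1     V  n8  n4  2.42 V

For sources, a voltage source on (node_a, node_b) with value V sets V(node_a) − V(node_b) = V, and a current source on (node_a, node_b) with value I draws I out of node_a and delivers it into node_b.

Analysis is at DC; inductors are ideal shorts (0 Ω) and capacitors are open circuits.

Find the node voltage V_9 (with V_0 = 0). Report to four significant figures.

Apply KCL at each of the 9 non-ground nodes and solve the resulting linear system.
Node n1: branches {L1, R2, L2, C2, I3} → V_1 = -15.12
Node n2: branches {R1, I1, L5, I3} → V_2 = 2.209
Node n3: branches {C1, L1, L4, R5, R8, R9, I4} → V_3 = -15.12
Node n4: branches {C1, L2, R4, I2, V1} → V_4 = -15.12
Node n5: branches {L5, R7} → V_5 = 2.209
Node n6: branches {R3, L3, L4, R6} → V_6 = -15.12
Node n7: branches {R2, R3, R6, R7, I2} → V_7 = -13.23
Node n8: branches {C2, R9, V1} → V_8 = -12.70
Node n9: branches {I1, L3, R5, R8, I4} → V_9 = -15.12
Source currents: i(L1)=-0.4438, i(L2)=0.04303, i(L3)=0.7863, i(L4)=0.3294, i(L5)=1.179, i(V1)=-0.07707

-15.12 V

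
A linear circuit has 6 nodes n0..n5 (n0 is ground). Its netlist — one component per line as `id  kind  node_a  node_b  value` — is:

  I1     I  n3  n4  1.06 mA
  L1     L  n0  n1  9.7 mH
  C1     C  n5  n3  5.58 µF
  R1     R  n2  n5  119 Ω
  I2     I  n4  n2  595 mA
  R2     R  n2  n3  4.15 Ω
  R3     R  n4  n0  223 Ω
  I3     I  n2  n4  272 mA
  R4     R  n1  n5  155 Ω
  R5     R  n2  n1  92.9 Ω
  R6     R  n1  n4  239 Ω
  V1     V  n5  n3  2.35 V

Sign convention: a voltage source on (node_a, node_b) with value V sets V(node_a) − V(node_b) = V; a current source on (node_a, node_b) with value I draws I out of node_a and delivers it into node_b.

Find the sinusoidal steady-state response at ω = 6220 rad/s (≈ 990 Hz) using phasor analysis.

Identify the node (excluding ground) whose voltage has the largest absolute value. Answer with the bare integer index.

Element admittances at ω=6220 rad/s:
  I1: injects 0.00106 A into n4 (from n3)
  Y(L1) = 0.000-0.01657j S between n0,n1
  Y(C1) = 0.000+0.03471j S between n5,n3
  Y(R1) = 0.008403+0.000j S between n2,n5
  I2: injects 0.595 A into n2 (from n4)
  Y(R2) = 0.2410+0.000j S between n2,n3
  Y(R3) = 0.004484+0.000j S between n4,n0
  I3: injects 0.272 A into n4 (from n2)
  Y(R4) = 0.006452+0.000j S between n1,n5
  Y(R5) = 0.01076+0.000j S between n2,n1
  Y(R6) = 0.004184+0.000j S between n1,n4
  V1: constraint V(n5)−V(n3) = 2.35
Assemble and solve the 6×6 MNA system:
  V(n1)=1.290+9.880j  V(n2)=19.33+9.880j  V(n3)=18.74+9.880j  V(n4)=-36.52+4.769j  V(n5)=21.09+9.880j
  i(V1)=-0.1425-0.08156j

4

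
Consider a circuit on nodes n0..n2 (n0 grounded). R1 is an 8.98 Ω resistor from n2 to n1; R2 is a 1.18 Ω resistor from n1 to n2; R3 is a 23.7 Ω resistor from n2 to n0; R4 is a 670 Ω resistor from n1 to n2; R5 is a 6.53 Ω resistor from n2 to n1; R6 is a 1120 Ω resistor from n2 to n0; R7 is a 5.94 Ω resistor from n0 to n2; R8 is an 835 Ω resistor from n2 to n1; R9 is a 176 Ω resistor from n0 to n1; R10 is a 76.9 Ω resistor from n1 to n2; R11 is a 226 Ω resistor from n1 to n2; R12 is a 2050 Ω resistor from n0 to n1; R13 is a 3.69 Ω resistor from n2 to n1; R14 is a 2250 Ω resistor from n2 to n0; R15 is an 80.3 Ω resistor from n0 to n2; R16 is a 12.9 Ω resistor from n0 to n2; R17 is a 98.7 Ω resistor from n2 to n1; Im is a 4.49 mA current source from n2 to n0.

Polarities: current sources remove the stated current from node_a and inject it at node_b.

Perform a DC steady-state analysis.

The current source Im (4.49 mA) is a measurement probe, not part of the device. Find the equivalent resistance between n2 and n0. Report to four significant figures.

Apply KCL at each of the 2 non-ground nodes and solve the resulting linear system.
Node n1: branches {R1, R2, R4, R5, R8, R9, R10, R11, R12, R13, R17} → V_1 = -0.01451
Node n2: branches {R1, R2, R3, R4, R5, R6, R7, R8, R10, R11, R13, R14, R15, R16, R17, Im} → V_2 = -0.01458

R_eq = 3.247 Ω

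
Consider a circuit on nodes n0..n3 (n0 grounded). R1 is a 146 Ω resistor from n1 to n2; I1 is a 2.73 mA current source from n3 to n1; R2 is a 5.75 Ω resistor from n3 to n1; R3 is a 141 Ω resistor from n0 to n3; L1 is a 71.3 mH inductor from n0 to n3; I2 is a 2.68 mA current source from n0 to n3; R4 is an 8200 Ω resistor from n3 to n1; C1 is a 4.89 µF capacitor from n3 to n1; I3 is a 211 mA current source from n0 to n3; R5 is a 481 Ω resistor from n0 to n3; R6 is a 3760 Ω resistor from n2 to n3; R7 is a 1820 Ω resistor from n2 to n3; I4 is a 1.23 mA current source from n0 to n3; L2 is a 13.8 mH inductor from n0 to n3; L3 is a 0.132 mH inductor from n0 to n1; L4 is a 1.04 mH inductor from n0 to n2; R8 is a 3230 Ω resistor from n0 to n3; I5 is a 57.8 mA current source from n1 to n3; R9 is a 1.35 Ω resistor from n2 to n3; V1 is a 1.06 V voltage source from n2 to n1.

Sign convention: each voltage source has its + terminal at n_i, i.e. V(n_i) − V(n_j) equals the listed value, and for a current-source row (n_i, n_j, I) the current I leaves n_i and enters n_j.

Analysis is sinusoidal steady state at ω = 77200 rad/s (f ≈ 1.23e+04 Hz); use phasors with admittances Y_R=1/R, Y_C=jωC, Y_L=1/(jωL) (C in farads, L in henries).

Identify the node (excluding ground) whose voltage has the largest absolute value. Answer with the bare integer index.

2

Element admittances at ω=77200 rad/s:
  Y(R1) = 0.006849+0.000j S between n1,n2
  I1: injects 0.00273 A into n1 (from n3)
  Y(R2) = 0.1739+0.000j S between n3,n1
  Y(R3) = 0.007092+0.000j S between n0,n3
  Y(L1) = 0.000-0.0001817j S between n0,n3
  I2: injects 0.00268 A into n3 (from n0)
  Y(R4) = 0.0001220+0.000j S between n3,n1
  Y(C1) = 0.000+0.3775j S between n3,n1
  I3: injects 0.211 A into n3 (from n0)
  Y(R5) = 0.002079+0.000j S between n0,n3
  Y(R6) = 0.0002660+0.000j S between n2,n3
  Y(R7) = 0.0005495+0.000j S between n2,n3
  I4: injects 0.00123 A into n3 (from n0)
  Y(L2) = 0.000-0.0009386j S between n0,n3
  Y(L3) = 0.000-0.09813j S between n0,n1
  Y(L4) = 0.000-0.01246j S between n0,n2
  Y(R8) = 0.0003096+0.000j S between n0,n3
  I5: injects 0.0578 A into n3 (from n1)
  Y(R9) = 0.7407+0.000j S between n2,n3
  V1: constraint V(n2)−V(n1) = 1.06
Assemble and solve the 4×4 MNA system:
  V(n1)=-0.006375+1.846j  V(n2)=1.054+1.846j  V(n3)=0.9646+1.432j
  i(V1)=-0.09629-0.2939j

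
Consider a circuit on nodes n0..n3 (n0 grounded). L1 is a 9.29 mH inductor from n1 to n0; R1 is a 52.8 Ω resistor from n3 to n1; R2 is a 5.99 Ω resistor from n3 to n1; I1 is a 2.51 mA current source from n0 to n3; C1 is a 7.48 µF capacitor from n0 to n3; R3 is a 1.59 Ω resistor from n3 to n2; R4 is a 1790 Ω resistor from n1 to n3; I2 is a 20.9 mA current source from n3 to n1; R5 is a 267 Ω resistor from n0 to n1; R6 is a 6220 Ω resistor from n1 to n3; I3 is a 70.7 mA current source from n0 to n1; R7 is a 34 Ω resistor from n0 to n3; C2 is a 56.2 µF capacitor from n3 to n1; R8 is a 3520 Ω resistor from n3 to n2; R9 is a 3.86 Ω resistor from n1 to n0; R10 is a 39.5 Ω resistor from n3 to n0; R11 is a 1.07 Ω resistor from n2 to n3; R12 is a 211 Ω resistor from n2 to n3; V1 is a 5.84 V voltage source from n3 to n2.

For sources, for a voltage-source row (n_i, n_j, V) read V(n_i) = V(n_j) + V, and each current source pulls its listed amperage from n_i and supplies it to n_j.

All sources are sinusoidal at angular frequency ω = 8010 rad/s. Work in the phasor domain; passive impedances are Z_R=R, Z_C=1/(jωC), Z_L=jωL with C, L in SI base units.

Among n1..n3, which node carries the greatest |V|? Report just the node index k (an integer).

Apply KCL at each of the 3 non-ground nodes and solve the resulting linear system.
Node n1: branches {L1, R1, R2, R4, I2, R5, R6, I3, C2, R9} → V_1 = 0.2418-0.03441j
Node n2: branches {R3, R8, R11, R12, V1} → V_2 = -5.644+0.009992j
Node n3: branches {R1, R2, I1, C1, R3, R4, I2, R6, R7, C2, R8, R10, R11, R12, V1} → V_3 = 0.1961+0.009992j
Source currents: i(V1)=-9.160+0.000j

2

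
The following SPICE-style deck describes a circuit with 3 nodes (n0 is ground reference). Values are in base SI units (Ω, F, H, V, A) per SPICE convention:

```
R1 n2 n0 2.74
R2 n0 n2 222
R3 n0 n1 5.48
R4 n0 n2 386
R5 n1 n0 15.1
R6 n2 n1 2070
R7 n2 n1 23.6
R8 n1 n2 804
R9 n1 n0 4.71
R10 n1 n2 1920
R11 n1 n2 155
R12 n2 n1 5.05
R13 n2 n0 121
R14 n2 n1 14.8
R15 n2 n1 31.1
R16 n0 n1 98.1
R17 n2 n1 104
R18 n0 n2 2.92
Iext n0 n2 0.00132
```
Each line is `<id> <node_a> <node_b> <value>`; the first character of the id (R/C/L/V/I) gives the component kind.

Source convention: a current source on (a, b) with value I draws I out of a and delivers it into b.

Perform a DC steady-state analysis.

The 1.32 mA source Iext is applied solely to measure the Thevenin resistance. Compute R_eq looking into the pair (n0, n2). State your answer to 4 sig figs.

R_eq = 1.079 Ω

MNA unknowns: 2 node voltages V₁..V_2
R1: Y=0.3650 on G[2,0]
R2: Y=0.004505 on G[0,2]
R3: Y=0.1825 on G[0,1]
R4: Y=0.002591 on G[0,2]
R5: Y=0.06623 on G[1,0]
R6: Y=0.0004831 on G[2,1]
R7: Y=0.04237 on G[2,1]
R8: Y=0.001244 on G[1,2]
R9: Y=0.2123 on G[1,0]
R10: Y=0.0005208 on G[1,2]
R11: Y=0.006452 on G[1,2]
R12: Y=0.1980 on G[2,1]
R13: Y=0.008264 on G[2,0]
R14: Y=0.06757 on G[2,1]
R15: Y=0.03215 on G[2,1]
R16: Y=0.01019 on G[0,1]
R17: Y=0.009615 on G[2,1]
R18: Y=0.3425 on G[0,2]
Iext: z[0]−=0.00132, z[2]+=0.00132
solve → V1=0.0006156, V2=0.001425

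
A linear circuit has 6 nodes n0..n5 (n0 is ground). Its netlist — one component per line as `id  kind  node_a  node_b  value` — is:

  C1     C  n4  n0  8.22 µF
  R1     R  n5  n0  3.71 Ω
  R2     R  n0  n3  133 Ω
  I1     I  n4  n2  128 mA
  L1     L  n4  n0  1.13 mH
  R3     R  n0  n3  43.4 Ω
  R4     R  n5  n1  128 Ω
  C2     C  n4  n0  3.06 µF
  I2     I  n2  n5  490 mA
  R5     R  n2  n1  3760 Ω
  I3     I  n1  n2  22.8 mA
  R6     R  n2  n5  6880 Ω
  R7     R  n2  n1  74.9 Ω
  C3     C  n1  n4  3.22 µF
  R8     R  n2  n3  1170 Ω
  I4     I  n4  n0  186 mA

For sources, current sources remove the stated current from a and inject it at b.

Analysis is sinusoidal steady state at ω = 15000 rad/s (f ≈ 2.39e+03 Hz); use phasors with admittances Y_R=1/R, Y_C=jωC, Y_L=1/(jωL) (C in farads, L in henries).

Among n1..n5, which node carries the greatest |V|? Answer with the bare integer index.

2

MNA unknowns: 5 node voltages V₁..V_5
C1: Y=0.000+0.1233j on G[4,0]
R1: Y=0.2695+0.000j on G[5,0]
R2: Y=0.007519+0.000j on G[0,3]
I1: z[4]−=0.128, z[2]+=0.128
L1: Y=0.000-0.05900j on G[4,0]
R3: Y=0.02304+0.000j on G[0,3]
R4: Y=0.007812+0.000j on G[5,1]
C2: Y=0.000+0.04590j on G[4,0]
I2: z[2]−=0.49, z[5]+=0.49
R5: Y=0.0002660+0.000j on G[2,1]
I3: z[1]−=0.0228, z[2]+=0.0228
R6: Y=0.0001453+0.000j on G[2,5]
R7: Y=0.01335+0.000j on G[2,1]
C3: Y=0.000+0.04830j on G[1,4]
R8: Y=0.0008547+0.000j on G[2,3]
I4: z[4]−=0.186, z[0]+=0.186
solve → V1=-2.981+11.78j, V2=-26.01+11.00j, V3=-0.7076+0.2992j, V4=-0.9085+5.572j, V5=1.668+0.3375j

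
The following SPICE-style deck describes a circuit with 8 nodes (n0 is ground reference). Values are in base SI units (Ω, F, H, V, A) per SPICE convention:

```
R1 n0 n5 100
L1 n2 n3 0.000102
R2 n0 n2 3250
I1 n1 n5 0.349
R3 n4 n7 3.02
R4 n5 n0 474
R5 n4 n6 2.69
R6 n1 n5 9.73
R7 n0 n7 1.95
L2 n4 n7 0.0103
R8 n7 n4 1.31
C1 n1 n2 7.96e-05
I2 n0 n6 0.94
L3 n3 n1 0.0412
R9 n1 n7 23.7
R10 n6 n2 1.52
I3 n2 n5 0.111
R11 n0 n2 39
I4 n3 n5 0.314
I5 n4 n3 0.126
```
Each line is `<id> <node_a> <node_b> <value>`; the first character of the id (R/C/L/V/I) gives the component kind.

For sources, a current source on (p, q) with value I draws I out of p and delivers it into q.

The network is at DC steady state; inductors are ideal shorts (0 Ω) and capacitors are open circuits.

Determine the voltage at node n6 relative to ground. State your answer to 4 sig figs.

3.545 V

Element admittances at DC:
  Y(R1) = 0.01000 S between n0,n5
  L1: short n2↔n3 (DC inductor)
  Y(R2) = 0.0003077 S between n0,n2
  I1: injects 0.349 A into n5 (from n1)
  Y(R3) = 0.3311 S between n4,n7
  Y(R4) = 0.002110 S between n5,n0
  Y(R5) = 0.3717 S between n4,n6
  Y(R6) = 0.1028 S between n1,n5
  Y(R7) = 0.5128 S between n0,n7
  L2: short n4↔n7 (DC inductor)
  Y(R8) = 0.7634 S between n7,n4
  Y(C1) = 0.000 S between n1,n2
  I2: injects 0.94 A into n6 (from n0)
  L3: short n3↔n1 (DC inductor)
  Y(R9) = 0.04219 S between n1,n7
  Y(R10) = 0.6579 S between n6,n2
  I3: injects 0.111 A into n5 (from n2)
  Y(R11) = 0.02564 S between n0,n2
  I4: injects 0.314 A into n5 (from n3)
  I5: injects 0.126 A into n3 (from n4)
Assemble and solve the 10×10 MNA system:
  V(n1)=3.308  V(n2)=3.308  V(n3)=3.308  V(n4)=1.437  V(n5)=9.696  V(n6)=3.545  V(n7)=1.437
  i(L1)=-0.04064  i(L2)=0.6578  i(L3)=-0.2286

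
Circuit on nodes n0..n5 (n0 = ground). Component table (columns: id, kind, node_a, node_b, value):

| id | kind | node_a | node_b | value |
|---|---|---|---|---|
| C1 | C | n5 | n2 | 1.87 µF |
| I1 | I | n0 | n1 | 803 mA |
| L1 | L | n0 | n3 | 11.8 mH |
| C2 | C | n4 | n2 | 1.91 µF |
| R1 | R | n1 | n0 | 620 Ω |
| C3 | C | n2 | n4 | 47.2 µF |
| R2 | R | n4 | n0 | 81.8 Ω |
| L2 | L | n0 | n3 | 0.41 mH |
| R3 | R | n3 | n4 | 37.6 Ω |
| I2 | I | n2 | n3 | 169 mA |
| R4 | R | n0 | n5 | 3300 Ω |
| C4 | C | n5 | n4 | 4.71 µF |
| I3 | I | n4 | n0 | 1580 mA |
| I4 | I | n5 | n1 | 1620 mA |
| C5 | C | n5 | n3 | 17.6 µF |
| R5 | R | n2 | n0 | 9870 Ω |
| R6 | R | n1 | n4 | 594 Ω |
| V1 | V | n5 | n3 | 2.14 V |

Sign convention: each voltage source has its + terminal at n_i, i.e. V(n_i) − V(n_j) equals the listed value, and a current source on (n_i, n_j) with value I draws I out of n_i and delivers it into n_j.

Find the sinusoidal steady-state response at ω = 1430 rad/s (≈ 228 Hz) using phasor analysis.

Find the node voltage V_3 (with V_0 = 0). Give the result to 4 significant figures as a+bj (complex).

0.01927-1.024j V

MNA unknowns: 5 node voltages V₁..V_5 plus 1 source current (V1)
C1: Y=0.000+0.002674j on G[5,2]
I1: z[0]−=0.803, z[1]+=0.803
L1: Y=0.000-0.05926j on G[0,3]
C2: Y=0.000+0.002731j on G[4,2]
R1: Y=0.001613+0.000j on G[1,0]
C3: Y=0.000+0.06750j on G[2,4]
R2: Y=0.01222+0.000j on G[4,0]
L2: Y=0.000-1.706j on G[0,3]
R3: Y=0.02660+0.000j on G[3,4]
I2: z[2]−=0.169, z[3]+=0.169
R4: Y=0.0003030+0.000j on G[0,5]
C4: Y=0.000+0.006735j on G[5,4]
I3: z[4]−=1.58, z[0]+=1.58
I4: z[5]−=1.62, z[1]+=1.62
C5: Y=0.000+0.02517j on G[5,3]
R5: Y=0.0001013+0.000j on G[2,0]
R6: Y=0.001684+0.000j on G[1,4]
V1: row V5−V3=2.14, i_V1 at 5,3
solve → V1=729.0+1.324j, V2=-11.35+4.763j, V3=0.01927-1.024j, V4=-11.86+2.593j, V5=2.159-1.024j
aux → i_V1=-1.660-0.1841j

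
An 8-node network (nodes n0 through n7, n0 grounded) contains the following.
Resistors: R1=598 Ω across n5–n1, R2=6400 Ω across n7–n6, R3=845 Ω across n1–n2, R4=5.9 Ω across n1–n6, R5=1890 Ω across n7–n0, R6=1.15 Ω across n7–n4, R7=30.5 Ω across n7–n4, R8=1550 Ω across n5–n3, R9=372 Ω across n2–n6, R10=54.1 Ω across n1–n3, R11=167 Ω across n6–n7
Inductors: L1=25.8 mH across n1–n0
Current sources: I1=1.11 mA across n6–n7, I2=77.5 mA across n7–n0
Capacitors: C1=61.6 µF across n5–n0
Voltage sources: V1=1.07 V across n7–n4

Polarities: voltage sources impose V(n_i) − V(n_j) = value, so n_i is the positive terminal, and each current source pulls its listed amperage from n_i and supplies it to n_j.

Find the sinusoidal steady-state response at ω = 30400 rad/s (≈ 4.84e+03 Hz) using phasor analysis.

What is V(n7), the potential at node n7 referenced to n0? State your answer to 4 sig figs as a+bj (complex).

-31.28-8.895j V

Element admittances at ω=30400 rad/s:
  Y(R1) = 0.001672+0.000j S between n5,n1
  Y(L1) = 0.000-0.001275j S between n1,n0
  I1: injects 0.00111 A into n7 (from n6)
  Y(C1) = 0.000+1.873j S between n5,n0
  Y(R2) = 0.0001563+0.000j S between n7,n6
  Y(R3) = 0.001183+0.000j S between n1,n2
  Y(R4) = 0.1695+0.000j S between n1,n6
  Y(R5) = 0.0005291+0.000j S between n7,n0
  Y(R6) = 0.8696+0.000j S between n7,n4
  Y(R7) = 0.03279+0.000j S between n7,n4
  I2: injects 0.0775 A into n0 (from n7)
  Y(R8) = 0.0006452+0.000j S between n5,n3
  Y(R9) = 0.002688+0.000j S between n2,n6
  Y(R10) = 0.01848+0.000j S between n1,n3
  Y(R11) = 0.005988+0.000j S between n6,n7
  V1: constraint V(n7)−V(n4) = 1.07
Assemble and solve the 8×8 MNA system:
  V(n1)=-21.18-9.688j  V(n2)=-21.43-9.669j  V(n3)=-20.47-9.361j  V(n4)=-32.35-8.895j  V(n5)=-0.01191+0.02595j  V(n6)=-21.54-9.661j  V(n7)=-31.28-8.895j
  i(V1)=-0.9655+0.000j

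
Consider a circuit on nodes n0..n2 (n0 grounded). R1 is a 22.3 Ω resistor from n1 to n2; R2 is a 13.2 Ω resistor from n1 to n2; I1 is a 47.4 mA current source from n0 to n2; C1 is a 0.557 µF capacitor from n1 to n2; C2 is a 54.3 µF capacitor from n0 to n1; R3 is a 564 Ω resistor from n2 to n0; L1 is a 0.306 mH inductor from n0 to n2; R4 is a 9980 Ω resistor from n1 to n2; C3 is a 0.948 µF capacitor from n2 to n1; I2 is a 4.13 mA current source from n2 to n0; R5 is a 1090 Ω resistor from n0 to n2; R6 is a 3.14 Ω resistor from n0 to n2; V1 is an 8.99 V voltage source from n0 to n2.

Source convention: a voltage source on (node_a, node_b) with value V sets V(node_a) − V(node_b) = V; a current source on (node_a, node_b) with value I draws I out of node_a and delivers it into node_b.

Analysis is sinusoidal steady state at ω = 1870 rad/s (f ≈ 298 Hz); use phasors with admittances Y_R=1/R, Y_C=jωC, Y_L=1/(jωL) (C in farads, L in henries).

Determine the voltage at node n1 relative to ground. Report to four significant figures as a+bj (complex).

-5.248+4.328j V

Element admittances at ω=1870 rad/s:
  Y(R1) = 0.04484+0.000j S between n1,n2
  Y(R2) = 0.07576+0.000j S between n1,n2
  I1: injects 0.0474 A into n2 (from n0)
  Y(C1) = 0.000+0.001042j S between n1,n2
  Y(C2) = 0.000+0.1015j S between n0,n1
  Y(R3) = 0.001773+0.000j S between n2,n0
  Y(L1) = 0.000-1.748j S between n0,n2
  Y(R4) = 0.0001002+0.000j S between n1,n2
  Y(C3) = 0.000+0.001773j S between n2,n1
  I2: injects 0.00413 A into n0 (from n2)
  Y(R5) = 0.0009174+0.000j S between n0,n2
  Y(R6) = 0.3185+0.000j S between n0,n2
  V1: constraint V(n0)−V(n2) = 8.99
Assemble and solve the 3×3 MNA system:
  V(n1)=-5.248+4.328j  V(n2)=-8.990+0.000j
  i(V1)=-3.370+15.18j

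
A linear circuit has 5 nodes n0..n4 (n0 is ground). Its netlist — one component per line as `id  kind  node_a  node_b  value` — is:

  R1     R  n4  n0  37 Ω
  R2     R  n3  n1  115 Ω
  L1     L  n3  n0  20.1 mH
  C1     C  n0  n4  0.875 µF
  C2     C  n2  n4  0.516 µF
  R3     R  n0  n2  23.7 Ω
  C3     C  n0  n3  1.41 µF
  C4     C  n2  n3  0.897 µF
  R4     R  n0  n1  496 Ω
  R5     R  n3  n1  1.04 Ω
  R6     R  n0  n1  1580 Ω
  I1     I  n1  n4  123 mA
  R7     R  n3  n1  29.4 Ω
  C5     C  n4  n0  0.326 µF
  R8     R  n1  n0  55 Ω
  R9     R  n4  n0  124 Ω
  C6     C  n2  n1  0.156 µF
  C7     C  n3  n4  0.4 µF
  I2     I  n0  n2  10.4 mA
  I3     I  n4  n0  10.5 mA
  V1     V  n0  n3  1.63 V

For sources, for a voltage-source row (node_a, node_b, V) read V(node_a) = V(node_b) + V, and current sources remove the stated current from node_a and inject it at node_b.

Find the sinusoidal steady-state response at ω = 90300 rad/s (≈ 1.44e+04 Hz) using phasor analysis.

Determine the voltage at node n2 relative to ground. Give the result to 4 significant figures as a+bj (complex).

-1.042-0.6536j V

Element admittances at ω=90300 rad/s:
  Y(R1) = 0.02703+0.000j S between n4,n0
  Y(R2) = 0.008696+0.000j S between n3,n1
  Y(L1) = 0.000-0.0005510j S between n3,n0
  Y(C1) = 0.000+0.07901j S between n0,n4
  Y(C2) = 0.000+0.04659j S between n2,n4
  Y(R3) = 0.04219+0.000j S between n0,n2
  Y(C3) = 0.000+0.1273j S between n0,n3
  Y(C4) = 0.000+0.08100j S between n2,n3
  Y(R4) = 0.002016+0.000j S between n0,n1
  Y(R5) = 0.9615+0.000j S between n3,n1
  Y(R6) = 0.0006329+0.000j S between n0,n1
  I1: injects 0.123 A into n4 (from n1)
  Y(R7) = 0.03401+0.000j S between n3,n1
  Y(C5) = 0.000+0.02944j S between n4,n0
  Y(R8) = 0.01818+0.000j S between n1,n0
  Y(R9) = 0.008065+0.000j S between n4,n0
  Y(C6) = 0.000+0.01409j S between n2,n1
  Y(C7) = 0.000+0.03612j S between n3,n4
  I2: injects 0.0104 A into n2 (from n0)
  I3: injects 0.0105 A into n0 (from n4)
  V1: constraint V(n0)−V(n3) = 1.63
Assemble and solve the 5×5 MNA system:
  V(n1)=-1.708+0.009147j  V(n2)=-1.042-0.6536j  V(n3)=-1.630+0.000j  V(n4)=-0.4109-0.8232j
  i(V1)=-0.004586-0.3075j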